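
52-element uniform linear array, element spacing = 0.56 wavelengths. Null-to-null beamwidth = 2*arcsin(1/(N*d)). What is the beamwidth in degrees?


1/(N*d) = 1/(52*0.56) = 0.034341
BW = 2*arcsin(0.034341) = 3.9 degrees

3.9 degrees


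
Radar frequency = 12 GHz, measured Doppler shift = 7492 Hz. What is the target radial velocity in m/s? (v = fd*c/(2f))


v = 7492 * 3e8 / (2 * 12000000000.0) = 93.7 m/s

93.7 m/s


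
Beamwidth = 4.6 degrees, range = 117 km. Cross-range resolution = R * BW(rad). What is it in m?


BW_rad = 0.080285146
CR = 117000 * 0.080285146 = 9393.4 m

9393.4 m


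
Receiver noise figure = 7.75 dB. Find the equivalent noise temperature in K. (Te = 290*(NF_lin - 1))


NF_lin = 10^(7.75/10) = 5.956621
Te = 290 * (5.956621 - 1) = 1437.4 K

1437.4 K


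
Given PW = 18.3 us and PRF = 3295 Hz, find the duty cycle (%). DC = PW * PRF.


DC = 18.3e-6 * 3295 * 100 = 6.03%

6.03%


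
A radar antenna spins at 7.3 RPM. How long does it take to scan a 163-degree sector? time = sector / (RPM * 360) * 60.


t = 163 / (7.3 * 360) * 60 = 3.72 s

3.72 s


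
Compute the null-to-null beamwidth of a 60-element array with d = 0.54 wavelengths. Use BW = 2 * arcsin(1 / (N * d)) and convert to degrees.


1/(N*d) = 1/(60*0.54) = 0.030864
BW = 2*arcsin(0.030864) = 3.5 degrees

3.5 degrees


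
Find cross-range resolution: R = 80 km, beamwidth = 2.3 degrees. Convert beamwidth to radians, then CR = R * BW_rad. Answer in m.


BW_rad = 0.040142573
CR = 80000 * 0.040142573 = 3211.4 m

3211.4 m


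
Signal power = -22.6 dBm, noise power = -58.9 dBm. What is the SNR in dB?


SNR = -22.6 - (-58.9) = 36.3 dB

36.3 dB


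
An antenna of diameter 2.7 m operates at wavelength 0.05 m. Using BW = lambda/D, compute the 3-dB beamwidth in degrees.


BW_rad = 0.05 / 2.7 = 0.018519
BW_deg = 1.06 degrees

1.06 degrees


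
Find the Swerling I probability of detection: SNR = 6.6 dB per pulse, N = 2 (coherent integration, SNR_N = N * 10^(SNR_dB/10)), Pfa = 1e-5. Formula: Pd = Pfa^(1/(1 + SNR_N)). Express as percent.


SNR_lin = 10^(6.6/10) = 4.57088
SNR_N = 2 * 4.57088 = 9.14176
1/(1 + SNR_N) = 1/10.14176 = 0.0986022
Pd = (1e-5)^0.0986022 = 0.32136
Pd = 32.1%

32.1%


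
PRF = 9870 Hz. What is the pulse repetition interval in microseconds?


PRI = 1/9870 = 0.0001013171 s = 101.3 us

101.3 us


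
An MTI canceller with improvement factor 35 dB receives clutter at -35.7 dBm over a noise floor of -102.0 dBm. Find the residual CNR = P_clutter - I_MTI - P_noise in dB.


CNR = -35.7 - 35 - (-102.0) = 31.3 dB

31.3 dB


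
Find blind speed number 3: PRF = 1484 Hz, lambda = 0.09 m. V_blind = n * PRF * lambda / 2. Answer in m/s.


V_blind = 3 * 1484 * 0.09 / 2 = 200.3 m/s

200.3 m/s


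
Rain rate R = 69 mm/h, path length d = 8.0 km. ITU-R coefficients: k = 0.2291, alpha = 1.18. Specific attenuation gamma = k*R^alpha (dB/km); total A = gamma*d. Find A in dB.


gamma = 0.2291 * 69^1.18 = 33.874042 dB/km
A = 33.874042 * 8.0 = 270.99 dB

270.99 dB


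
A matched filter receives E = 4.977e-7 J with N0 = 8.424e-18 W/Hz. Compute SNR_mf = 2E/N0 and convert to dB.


SNR_lin = 2 * 4.977e-7 / 8.424e-18 = 1.182e11
SNR_dB = 10*log10(1.182e11) = 110.7 dB

110.7 dB


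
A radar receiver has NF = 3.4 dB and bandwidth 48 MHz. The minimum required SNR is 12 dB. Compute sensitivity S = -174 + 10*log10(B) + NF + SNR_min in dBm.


10*log10(48000000.0) = 76.81
S = -174 + 76.81 + 3.4 + 12 = -81.8 dBm

-81.8 dBm


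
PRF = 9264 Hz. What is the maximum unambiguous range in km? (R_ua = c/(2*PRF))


R_ua = 3e8 / (2 * 9264) = 16191.7 m = 16.2 km

16.2 km


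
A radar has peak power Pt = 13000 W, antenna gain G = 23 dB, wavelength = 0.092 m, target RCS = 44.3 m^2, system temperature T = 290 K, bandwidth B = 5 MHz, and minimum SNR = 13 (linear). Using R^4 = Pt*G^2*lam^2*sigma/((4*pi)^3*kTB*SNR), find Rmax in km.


G_lin = 10^(23/10) = 199.526231
R^4 = 13000 * 199.526231^2 * 0.092^2 * 44.3 / ((4*pi)^3 * 1.38e-23 * 290 * 5000000.0 * 13)
R^4 = 3.75926e17 m^4
R_max = (3.75926e17)^(1/4) = 24761.4 m = 24.8 km

24.8 km


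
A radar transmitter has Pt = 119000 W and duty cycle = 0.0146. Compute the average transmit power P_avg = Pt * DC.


P_avg = 119000 * 0.0146 = 1737.4 W

1737.4 W


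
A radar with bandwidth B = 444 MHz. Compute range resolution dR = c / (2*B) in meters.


dR = 3e8 / (2 * 444000000.0) = 0.34 m

0.34 m


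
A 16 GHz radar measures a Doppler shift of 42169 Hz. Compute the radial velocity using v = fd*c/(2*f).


v = 42169 * 3e8 / (2 * 16000000000.0) = 395.3 m/s

395.3 m/s


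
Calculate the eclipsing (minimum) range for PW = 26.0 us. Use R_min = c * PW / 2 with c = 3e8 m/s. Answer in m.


R_min = 3e8 * 26.0e-6 / 2 = 3900.0 m

3900.0 m


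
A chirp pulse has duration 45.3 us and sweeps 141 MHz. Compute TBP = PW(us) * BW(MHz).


TBP = 45.3 * 141 = 6387.3

6387.3


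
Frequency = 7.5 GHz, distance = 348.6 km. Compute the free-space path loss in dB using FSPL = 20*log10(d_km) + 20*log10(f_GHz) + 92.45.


20*log10(348.6) = 50.85
20*log10(7.5) = 17.5
FSPL = 160.8 dB

160.8 dB


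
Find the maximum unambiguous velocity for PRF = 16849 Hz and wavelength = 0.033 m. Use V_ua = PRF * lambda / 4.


V_ua = 16849 * 0.033 / 4 = 139.0 m/s

139.0 m/s


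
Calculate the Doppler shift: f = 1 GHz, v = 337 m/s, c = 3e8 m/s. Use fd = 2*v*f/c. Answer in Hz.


fd = 2 * 337 * 1000000000.0 / 3e8 = 2246.7 Hz

2246.7 Hz


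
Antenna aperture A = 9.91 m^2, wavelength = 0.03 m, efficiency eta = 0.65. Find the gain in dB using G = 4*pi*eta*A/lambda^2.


G_linear = 4*pi*0.65*9.91/0.03^2 = 89940.31
G_dB = 10*log10(89940.31) = 49.5 dB

49.5 dB


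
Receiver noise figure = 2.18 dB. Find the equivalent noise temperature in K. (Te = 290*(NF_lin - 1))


NF_lin = 10^(2.18/10) = 1.651962
Te = 290 * (1.651962 - 1) = 189.1 K

189.1 K


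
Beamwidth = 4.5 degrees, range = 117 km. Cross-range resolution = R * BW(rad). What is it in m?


BW_rad = 0.078539816
CR = 117000 * 0.078539816 = 9189.2 m

9189.2 m


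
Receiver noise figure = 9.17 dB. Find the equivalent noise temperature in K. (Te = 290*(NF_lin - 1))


NF_lin = 10^(9.17/10) = 8.260379
Te = 290 * (8.260379 - 1) = 2105.5 K

2105.5 K


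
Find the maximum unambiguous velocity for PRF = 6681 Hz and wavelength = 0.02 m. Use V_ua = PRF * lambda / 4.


V_ua = 6681 * 0.02 / 4 = 33.4 m/s

33.4 m/s


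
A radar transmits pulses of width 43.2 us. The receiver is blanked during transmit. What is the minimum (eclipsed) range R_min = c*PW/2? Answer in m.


R_min = 3e8 * 43.2e-6 / 2 = 6480.0 m

6480.0 m


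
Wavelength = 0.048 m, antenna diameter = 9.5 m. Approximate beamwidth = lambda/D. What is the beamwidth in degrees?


BW_rad = 0.048 / 9.5 = 0.005053
BW_deg = 0.29 degrees

0.29 degrees


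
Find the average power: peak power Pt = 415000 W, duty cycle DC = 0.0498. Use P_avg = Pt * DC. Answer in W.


P_avg = 415000 * 0.0498 = 20667.0 W

20667.0 W


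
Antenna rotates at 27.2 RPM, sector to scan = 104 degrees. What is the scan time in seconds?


t = 104 / (27.2 * 360) * 60 = 0.64 s

0.64 s


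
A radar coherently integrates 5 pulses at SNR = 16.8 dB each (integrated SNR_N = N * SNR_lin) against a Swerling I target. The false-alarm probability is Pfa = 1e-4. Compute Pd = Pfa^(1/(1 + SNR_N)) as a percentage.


SNR_lin = 10^(16.8/10) = 47.86301
SNR_N = 5 * 47.86301 = 239.31505
1/(1 + SNR_N) = 1/240.31505 = 0.0041612
Pd = (1e-4)^0.0041612 = 0.9624
Pd = 96.2%

96.2%


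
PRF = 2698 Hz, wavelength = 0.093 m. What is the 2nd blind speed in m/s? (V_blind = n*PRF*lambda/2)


V_blind = 2 * 2698 * 0.093 / 2 = 250.9 m/s

250.9 m/s


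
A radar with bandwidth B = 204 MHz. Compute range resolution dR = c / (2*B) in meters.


dR = 3e8 / (2 * 204000000.0) = 0.74 m

0.74 m


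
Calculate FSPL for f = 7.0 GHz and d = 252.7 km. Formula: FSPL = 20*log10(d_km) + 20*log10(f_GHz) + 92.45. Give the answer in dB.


20*log10(252.7) = 48.05
20*log10(7.0) = 16.9
FSPL = 157.4 dB

157.4 dB


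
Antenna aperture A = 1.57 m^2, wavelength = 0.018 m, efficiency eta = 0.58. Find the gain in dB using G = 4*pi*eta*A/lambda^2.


G_linear = 4*pi*0.58*1.57/0.018^2 = 35317.71
G_dB = 10*log10(35317.71) = 45.5 dB

45.5 dB


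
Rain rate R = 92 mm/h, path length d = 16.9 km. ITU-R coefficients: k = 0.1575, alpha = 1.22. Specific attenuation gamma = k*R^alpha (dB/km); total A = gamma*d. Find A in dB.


gamma = 0.1575 * 92^1.22 = 39.183363 dB/km
A = 39.183363 * 16.9 = 662.2 dB

662.2 dB


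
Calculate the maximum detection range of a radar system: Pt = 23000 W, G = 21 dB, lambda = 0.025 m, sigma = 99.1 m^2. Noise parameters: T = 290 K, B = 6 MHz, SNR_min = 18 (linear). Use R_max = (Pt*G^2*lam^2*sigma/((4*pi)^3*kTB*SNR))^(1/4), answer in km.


G_lin = 10^(21/10) = 125.892541
R^4 = 23000 * 125.892541^2 * 0.025^2 * 99.1 / ((4*pi)^3 * 1.38e-23 * 290 * 6000000.0 * 18)
R^4 = 2.6324e16 m^4
R_max = (2.6324e16)^(1/4) = 12737.6 m = 12.7 km

12.7 km


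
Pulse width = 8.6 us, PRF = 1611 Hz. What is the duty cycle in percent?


DC = 8.6e-6 * 1611 * 100 = 1.39%

1.39%


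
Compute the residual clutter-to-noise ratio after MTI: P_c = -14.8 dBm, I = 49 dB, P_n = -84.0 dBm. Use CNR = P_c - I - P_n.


CNR = -14.8 - 49 - (-84.0) = 20.2 dB

20.2 dB


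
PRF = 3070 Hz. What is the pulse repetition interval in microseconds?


PRI = 1/3070 = 0.0003257329 s = 325.7 us

325.7 us


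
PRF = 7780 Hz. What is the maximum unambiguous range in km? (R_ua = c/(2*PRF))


R_ua = 3e8 / (2 * 7780) = 19280.2 m = 19.3 km

19.3 km


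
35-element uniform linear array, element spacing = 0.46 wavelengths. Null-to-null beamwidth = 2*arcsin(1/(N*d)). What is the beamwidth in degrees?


1/(N*d) = 1/(35*0.46) = 0.062112
BW = 2*arcsin(0.062112) = 7.1 degrees

7.1 degrees


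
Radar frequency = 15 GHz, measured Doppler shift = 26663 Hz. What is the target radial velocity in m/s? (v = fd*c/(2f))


v = 26663 * 3e8 / (2 * 15000000000.0) = 266.6 m/s

266.6 m/s


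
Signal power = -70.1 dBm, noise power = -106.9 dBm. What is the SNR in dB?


SNR = -70.1 - (-106.9) = 36.8 dB

36.8 dB


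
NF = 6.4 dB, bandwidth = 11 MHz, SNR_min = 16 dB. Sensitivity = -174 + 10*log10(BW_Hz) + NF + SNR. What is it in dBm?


10*log10(11000000.0) = 70.41
S = -174 + 70.41 + 6.4 + 16 = -81.2 dBm

-81.2 dBm


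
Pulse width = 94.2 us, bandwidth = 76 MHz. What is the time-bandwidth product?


TBP = 94.2 * 76 = 7159.2

7159.2


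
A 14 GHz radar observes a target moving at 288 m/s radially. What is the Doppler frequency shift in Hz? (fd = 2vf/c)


fd = 2 * 288 * 14000000000.0 / 3e8 = 26880.0 Hz

26880.0 Hz


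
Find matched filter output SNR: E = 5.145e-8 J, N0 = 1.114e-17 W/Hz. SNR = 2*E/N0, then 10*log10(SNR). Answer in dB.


SNR_lin = 2 * 5.145e-8 / 1.114e-17 = 9.237e9
SNR_dB = 10*log10(9.237e9) = 99.7 dB

99.7 dB


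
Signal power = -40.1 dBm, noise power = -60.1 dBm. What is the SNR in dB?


SNR = -40.1 - (-60.1) = 20.0 dB

20.0 dB


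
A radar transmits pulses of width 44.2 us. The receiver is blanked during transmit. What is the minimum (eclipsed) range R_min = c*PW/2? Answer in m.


R_min = 3e8 * 44.2e-6 / 2 = 6630.0 m

6630.0 m


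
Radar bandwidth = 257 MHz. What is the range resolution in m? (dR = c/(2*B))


dR = 3e8 / (2 * 257000000.0) = 0.58 m

0.58 m


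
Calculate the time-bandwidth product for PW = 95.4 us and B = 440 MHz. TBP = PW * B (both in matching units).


TBP = 95.4 * 440 = 41976.0

41976.0


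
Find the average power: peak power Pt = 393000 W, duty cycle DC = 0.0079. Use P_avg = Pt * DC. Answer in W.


P_avg = 393000 * 0.0079 = 3104.7 W

3104.7 W


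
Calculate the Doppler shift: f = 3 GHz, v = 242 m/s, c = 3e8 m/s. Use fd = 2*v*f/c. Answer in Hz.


fd = 2 * 242 * 3000000000.0 / 3e8 = 4840.0 Hz

4840.0 Hz


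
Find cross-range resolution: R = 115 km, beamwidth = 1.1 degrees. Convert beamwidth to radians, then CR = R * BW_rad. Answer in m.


BW_rad = 0.019198622
CR = 115000 * 0.019198622 = 2207.8 m

2207.8 m


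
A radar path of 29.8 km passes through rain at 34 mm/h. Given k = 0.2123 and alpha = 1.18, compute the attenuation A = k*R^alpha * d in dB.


gamma = 0.2123 * 34^1.18 = 13.617429 dB/km
A = 13.617429 * 29.8 = 405.8 dB

405.8 dB


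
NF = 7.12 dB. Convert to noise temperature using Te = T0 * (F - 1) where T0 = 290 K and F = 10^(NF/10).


NF_lin = 10^(7.12/10) = 5.152286
Te = 290 * (5.152286 - 1) = 1204.2 K

1204.2 K


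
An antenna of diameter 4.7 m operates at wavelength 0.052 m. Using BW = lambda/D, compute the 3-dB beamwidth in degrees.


BW_rad = 0.052 / 4.7 = 0.011064
BW_deg = 0.63 degrees

0.63 degrees


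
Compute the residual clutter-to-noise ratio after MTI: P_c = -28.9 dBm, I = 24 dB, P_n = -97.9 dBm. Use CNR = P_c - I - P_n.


CNR = -28.9 - 24 - (-97.9) = 45.0 dB

45.0 dB


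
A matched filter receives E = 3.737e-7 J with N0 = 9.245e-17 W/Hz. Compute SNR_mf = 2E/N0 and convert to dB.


SNR_lin = 2 * 3.737e-7 / 9.245e-17 = 8.084e9
SNR_dB = 10*log10(8.084e9) = 99.1 dB

99.1 dB


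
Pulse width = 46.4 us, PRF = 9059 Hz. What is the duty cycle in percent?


DC = 46.4e-6 * 9059 * 100 = 42.03%

42.03%


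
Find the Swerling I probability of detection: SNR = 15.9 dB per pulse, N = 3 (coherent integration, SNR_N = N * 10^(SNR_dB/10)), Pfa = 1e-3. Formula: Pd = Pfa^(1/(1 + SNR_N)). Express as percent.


SNR_lin = 10^(15.9/10) = 38.90451
SNR_N = 3 * 38.90451 = 116.71353
1/(1 + SNR_N) = 1/117.71353 = 0.0084952
Pd = (1e-3)^0.0084952 = 0.94301
Pd = 94.3%

94.3%


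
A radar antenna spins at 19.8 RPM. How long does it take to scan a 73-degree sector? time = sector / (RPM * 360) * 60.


t = 73 / (19.8 * 360) * 60 = 0.61 s

0.61 s


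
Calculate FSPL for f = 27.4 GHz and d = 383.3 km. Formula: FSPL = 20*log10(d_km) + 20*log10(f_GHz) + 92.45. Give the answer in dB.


20*log10(383.3) = 51.67
20*log10(27.4) = 28.76
FSPL = 172.9 dB

172.9 dB


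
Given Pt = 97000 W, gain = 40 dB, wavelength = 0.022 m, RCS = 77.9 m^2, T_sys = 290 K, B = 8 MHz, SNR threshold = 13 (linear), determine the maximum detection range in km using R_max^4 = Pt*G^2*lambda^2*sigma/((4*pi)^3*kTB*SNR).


G_lin = 10^(40/10) = 10000.0
R^4 = 97000 * 10000.0^2 * 0.022^2 * 77.9 / ((4*pi)^3 * 1.38e-23 * 290 * 8000000.0 * 13)
R^4 = 4.42807e20 m^4
R_max = (4.42807e20)^(1/4) = 145062.0 m = 145.1 km

145.1 km


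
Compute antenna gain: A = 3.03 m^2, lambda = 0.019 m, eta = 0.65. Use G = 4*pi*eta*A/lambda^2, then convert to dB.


G_linear = 4*pi*0.65*3.03/0.019^2 = 68558.08
G_dB = 10*log10(68558.08) = 48.4 dB

48.4 dB


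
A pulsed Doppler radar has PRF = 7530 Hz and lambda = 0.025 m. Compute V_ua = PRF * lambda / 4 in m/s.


V_ua = 7530 * 0.025 / 4 = 47.1 m/s

47.1 m/s


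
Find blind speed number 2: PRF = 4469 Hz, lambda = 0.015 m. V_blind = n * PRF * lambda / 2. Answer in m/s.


V_blind = 2 * 4469 * 0.015 / 2 = 67.0 m/s

67.0 m/s


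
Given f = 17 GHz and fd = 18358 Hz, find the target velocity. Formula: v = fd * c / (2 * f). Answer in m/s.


v = 18358 * 3e8 / (2 * 17000000000.0) = 162.0 m/s

162.0 m/s


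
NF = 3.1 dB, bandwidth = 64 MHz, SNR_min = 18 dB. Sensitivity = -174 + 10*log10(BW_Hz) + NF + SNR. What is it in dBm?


10*log10(64000000.0) = 78.06
S = -174 + 78.06 + 3.1 + 18 = -74.8 dBm

-74.8 dBm


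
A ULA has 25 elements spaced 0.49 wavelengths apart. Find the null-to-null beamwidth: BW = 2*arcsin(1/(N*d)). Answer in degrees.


1/(N*d) = 1/(25*0.49) = 0.081633
BW = 2*arcsin(0.081633) = 9.4 degrees

9.4 degrees


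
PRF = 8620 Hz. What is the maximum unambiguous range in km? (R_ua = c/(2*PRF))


R_ua = 3e8 / (2 * 8620) = 17401.4 m = 17.4 km

17.4 km


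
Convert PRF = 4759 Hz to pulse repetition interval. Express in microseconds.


PRI = 1/4759 = 0.0002101282 s = 210.1 us

210.1 us


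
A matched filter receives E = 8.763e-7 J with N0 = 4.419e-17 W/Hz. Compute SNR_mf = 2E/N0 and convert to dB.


SNR_lin = 2 * 8.763e-7 / 4.419e-17 = 3.966e10
SNR_dB = 10*log10(3.966e10) = 106.0 dB

106.0 dB


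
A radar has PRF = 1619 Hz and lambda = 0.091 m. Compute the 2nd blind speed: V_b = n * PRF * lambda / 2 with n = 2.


V_blind = 2 * 1619 * 0.091 / 2 = 147.3 m/s

147.3 m/s


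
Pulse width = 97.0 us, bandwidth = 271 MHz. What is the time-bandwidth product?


TBP = 97.0 * 271 = 26287.0

26287.0


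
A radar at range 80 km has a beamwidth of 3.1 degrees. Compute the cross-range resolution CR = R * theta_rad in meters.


BW_rad = 0.054105207
CR = 80000 * 0.054105207 = 4328.4 m

4328.4 m


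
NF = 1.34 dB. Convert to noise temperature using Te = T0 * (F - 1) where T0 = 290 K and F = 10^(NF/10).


NF_lin = 10^(1.34/10) = 1.361445
Te = 290 * (1.361445 - 1) = 104.8 K

104.8 K


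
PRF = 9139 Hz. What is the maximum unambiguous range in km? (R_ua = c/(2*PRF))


R_ua = 3e8 / (2 * 9139) = 16413.2 m = 16.4 km

16.4 km


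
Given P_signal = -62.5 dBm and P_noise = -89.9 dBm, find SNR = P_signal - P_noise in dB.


SNR = -62.5 - (-89.9) = 27.4 dB

27.4 dB


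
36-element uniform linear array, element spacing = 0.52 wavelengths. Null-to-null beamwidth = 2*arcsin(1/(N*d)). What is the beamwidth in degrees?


1/(N*d) = 1/(36*0.52) = 0.053419
BW = 2*arcsin(0.053419) = 6.1 degrees

6.1 degrees


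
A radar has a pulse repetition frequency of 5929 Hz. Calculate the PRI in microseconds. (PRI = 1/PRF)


PRI = 1/5929 = 0.0001686625 s = 168.7 us

168.7 us


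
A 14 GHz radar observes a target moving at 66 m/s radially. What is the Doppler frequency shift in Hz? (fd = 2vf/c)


fd = 2 * 66 * 14000000000.0 / 3e8 = 6160.0 Hz

6160.0 Hz


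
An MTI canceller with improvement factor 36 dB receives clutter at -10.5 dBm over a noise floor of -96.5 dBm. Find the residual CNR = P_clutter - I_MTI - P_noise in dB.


CNR = -10.5 - 36 - (-96.5) = 50.0 dB

50.0 dB


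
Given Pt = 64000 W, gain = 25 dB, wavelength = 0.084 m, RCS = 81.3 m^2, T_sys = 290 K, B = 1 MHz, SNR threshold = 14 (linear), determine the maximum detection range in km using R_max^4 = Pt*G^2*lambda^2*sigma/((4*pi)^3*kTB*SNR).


G_lin = 10^(25/10) = 316.227766
R^4 = 64000 * 316.227766^2 * 0.084^2 * 81.3 / ((4*pi)^3 * 1.38e-23 * 290 * 1000000.0 * 14)
R^4 = 3.30213e19 m^4
R_max = (3.30213e19)^(1/4) = 75805.1 m = 75.8 km

75.8 km


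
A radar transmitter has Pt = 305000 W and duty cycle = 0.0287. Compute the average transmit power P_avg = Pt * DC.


P_avg = 305000 * 0.0287 = 8753.5 W

8753.5 W


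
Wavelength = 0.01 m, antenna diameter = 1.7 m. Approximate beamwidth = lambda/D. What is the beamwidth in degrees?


BW_rad = 0.01 / 1.7 = 0.005882
BW_deg = 0.34 degrees

0.34 degrees


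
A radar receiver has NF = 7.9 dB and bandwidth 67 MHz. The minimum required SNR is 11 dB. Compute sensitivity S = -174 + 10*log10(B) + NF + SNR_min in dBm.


10*log10(67000000.0) = 78.26
S = -174 + 78.26 + 7.9 + 11 = -76.8 dBm

-76.8 dBm


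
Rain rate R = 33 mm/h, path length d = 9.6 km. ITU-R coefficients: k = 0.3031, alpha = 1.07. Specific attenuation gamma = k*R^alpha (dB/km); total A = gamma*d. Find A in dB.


gamma = 0.3031 * 33^1.07 = 12.776028 dB/km
A = 12.776028 * 9.6 = 122.65 dB

122.65 dB


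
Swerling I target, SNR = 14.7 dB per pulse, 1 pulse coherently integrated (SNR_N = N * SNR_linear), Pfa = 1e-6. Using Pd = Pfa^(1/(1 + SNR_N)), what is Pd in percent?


SNR_lin = 10^(14.7/10) = 29.51209
SNR_N = 1 * 29.51209 = 29.51209
1/(1 + SNR_N) = 1/30.51209 = 0.0327739
Pd = (1e-6)^0.0327739 = 0.63585
Pd = 63.6%

63.6%


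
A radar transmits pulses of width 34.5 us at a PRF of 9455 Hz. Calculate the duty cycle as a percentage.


DC = 34.5e-6 * 9455 * 100 = 32.62%

32.62%


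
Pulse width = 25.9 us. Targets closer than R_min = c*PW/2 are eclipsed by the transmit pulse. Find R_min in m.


R_min = 3e8 * 25.9e-6 / 2 = 3885.0 m

3885.0 m


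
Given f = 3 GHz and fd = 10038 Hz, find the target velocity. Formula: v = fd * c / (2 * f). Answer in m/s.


v = 10038 * 3e8 / (2 * 3000000000.0) = 501.9 m/s

501.9 m/s


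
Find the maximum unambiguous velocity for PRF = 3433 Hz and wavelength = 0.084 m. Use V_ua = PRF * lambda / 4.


V_ua = 3433 * 0.084 / 4 = 72.1 m/s

72.1 m/s


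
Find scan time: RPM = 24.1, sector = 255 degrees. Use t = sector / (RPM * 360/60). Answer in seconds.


t = 255 / (24.1 * 360) * 60 = 1.76 s

1.76 s


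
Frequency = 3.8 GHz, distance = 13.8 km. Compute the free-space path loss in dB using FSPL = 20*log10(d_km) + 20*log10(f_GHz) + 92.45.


20*log10(13.8) = 22.8
20*log10(3.8) = 11.6
FSPL = 126.8 dB

126.8 dB


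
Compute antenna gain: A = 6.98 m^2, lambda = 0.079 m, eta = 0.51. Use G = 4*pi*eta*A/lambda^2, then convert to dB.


G_linear = 4*pi*0.51*6.98/0.079^2 = 7167.72
G_dB = 10*log10(7167.72) = 38.6 dB

38.6 dB


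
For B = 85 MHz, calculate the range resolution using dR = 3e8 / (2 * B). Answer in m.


dR = 3e8 / (2 * 85000000.0) = 1.76 m

1.76 m


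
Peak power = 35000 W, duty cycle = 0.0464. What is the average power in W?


P_avg = 35000 * 0.0464 = 1624.0 W

1624.0 W


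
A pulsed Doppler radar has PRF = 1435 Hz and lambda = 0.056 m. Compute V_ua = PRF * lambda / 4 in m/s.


V_ua = 1435 * 0.056 / 4 = 20.1 m/s

20.1 m/s


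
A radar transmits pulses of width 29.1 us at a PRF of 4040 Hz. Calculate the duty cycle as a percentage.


DC = 29.1e-6 * 4040 * 100 = 11.76%

11.76%


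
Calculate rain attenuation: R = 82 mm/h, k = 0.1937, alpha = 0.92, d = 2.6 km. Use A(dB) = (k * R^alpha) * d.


gamma = 0.1937 * 82^0.92 = 11.164477 dB/km
A = 11.164477 * 2.6 = 29.03 dB

29.03 dB


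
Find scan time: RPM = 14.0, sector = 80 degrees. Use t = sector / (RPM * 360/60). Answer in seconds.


t = 80 / (14.0 * 360) * 60 = 0.95 s

0.95 s


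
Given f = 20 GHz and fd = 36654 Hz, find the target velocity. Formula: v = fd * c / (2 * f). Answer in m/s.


v = 36654 * 3e8 / (2 * 20000000000.0) = 274.9 m/s

274.9 m/s


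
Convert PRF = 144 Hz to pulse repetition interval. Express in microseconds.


PRI = 1/144 = 0.0069444444 s = 6944.4 us

6944.4 us


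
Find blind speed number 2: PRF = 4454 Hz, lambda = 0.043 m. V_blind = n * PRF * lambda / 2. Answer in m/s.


V_blind = 2 * 4454 * 0.043 / 2 = 191.5 m/s

191.5 m/s


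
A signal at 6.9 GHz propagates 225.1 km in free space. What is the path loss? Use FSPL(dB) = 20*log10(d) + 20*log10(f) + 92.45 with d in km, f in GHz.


20*log10(225.1) = 47.05
20*log10(6.9) = 16.78
FSPL = 156.3 dB

156.3 dB


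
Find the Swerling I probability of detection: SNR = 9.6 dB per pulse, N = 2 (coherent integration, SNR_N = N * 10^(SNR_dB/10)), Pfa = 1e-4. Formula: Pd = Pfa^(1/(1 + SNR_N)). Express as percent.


SNR_lin = 10^(9.6/10) = 9.12011
SNR_N = 2 * 9.12011 = 18.24022
1/(1 + SNR_N) = 1/19.24022 = 0.0519745
Pd = (1e-4)^0.0519745 = 0.61959
Pd = 62.0%

62.0%


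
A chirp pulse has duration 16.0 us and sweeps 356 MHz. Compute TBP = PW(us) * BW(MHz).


TBP = 16.0 * 356 = 5696.0

5696.0


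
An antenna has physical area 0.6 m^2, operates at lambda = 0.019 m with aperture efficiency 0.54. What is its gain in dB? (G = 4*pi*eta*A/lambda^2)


G_linear = 4*pi*0.54*0.6/0.019^2 = 11278.4
G_dB = 10*log10(11278.4) = 40.5 dB

40.5 dB


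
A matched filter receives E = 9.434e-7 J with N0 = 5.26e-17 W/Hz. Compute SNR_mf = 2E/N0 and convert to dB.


SNR_lin = 2 * 9.434e-7 / 5.26e-17 = 3.587e10
SNR_dB = 10*log10(3.587e10) = 105.5 dB

105.5 dB


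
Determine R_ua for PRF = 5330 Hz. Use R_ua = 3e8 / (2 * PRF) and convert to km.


R_ua = 3e8 / (2 * 5330) = 28142.6 m = 28.1 km

28.1 km


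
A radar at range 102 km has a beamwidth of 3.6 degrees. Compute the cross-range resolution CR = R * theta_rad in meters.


BW_rad = 0.062831853
CR = 102000 * 0.062831853 = 6408.8 m

6408.8 m


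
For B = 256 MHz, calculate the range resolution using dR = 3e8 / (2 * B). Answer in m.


dR = 3e8 / (2 * 256000000.0) = 0.59 m

0.59 m


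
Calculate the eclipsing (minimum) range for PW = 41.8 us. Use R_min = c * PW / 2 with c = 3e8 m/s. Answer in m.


R_min = 3e8 * 41.8e-6 / 2 = 6270.0 m

6270.0 m


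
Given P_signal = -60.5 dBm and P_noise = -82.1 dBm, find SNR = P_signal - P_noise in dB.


SNR = -60.5 - (-82.1) = 21.6 dB

21.6 dB


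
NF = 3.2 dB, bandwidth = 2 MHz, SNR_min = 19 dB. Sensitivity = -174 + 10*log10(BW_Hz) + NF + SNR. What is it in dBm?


10*log10(2000000.0) = 63.01
S = -174 + 63.01 + 3.2 + 19 = -88.8 dBm

-88.8 dBm


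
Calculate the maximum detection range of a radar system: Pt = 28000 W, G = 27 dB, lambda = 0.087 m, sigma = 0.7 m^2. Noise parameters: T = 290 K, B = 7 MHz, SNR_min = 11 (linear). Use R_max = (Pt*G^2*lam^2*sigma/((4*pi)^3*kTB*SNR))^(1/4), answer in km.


G_lin = 10^(27/10) = 501.187234
R^4 = 28000 * 501.187234^2 * 0.087^2 * 0.7 / ((4*pi)^3 * 1.38e-23 * 290 * 7000000.0 * 11)
R^4 = 6.09393e16 m^4
R_max = (6.09393e16)^(1/4) = 15711.7 m = 15.7 km

15.7 km


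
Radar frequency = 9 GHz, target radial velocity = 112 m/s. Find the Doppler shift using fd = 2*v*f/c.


fd = 2 * 112 * 9000000000.0 / 3e8 = 6720.0 Hz

6720.0 Hz


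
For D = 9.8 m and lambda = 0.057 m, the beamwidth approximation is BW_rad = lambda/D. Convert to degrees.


BW_rad = 0.057 / 9.8 = 0.005816
BW_deg = 0.33 degrees

0.33 degrees


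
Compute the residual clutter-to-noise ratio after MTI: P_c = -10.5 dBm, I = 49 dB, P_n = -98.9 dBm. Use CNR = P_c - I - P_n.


CNR = -10.5 - 49 - (-98.9) = 39.4 dB

39.4 dB


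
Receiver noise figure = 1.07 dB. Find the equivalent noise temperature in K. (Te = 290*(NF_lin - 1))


NF_lin = 10^(1.07/10) = 1.279381
Te = 290 * (1.279381 - 1) = 81.0 K

81.0 K


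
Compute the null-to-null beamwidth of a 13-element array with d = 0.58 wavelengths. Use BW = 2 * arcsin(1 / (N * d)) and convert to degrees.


1/(N*d) = 1/(13*0.58) = 0.132626
BW = 2*arcsin(0.132626) = 15.2 degrees

15.2 degrees


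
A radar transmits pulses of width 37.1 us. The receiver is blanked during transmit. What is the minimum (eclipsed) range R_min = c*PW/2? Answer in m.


R_min = 3e8 * 37.1e-6 / 2 = 5565.0 m

5565.0 m


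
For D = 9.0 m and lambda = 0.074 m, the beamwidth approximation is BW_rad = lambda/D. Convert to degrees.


BW_rad = 0.074 / 9.0 = 0.008222
BW_deg = 0.47 degrees

0.47 degrees


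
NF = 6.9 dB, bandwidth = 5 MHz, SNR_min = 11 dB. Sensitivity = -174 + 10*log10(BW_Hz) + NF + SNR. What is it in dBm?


10*log10(5000000.0) = 66.99
S = -174 + 66.99 + 6.9 + 11 = -89.1 dBm

-89.1 dBm


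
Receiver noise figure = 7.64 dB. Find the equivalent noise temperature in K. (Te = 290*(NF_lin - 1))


NF_lin = 10^(7.64/10) = 5.807644
Te = 290 * (5.807644 - 1) = 1394.2 K

1394.2 K


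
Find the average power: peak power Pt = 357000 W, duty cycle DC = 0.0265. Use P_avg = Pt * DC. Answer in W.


P_avg = 357000 * 0.0265 = 9460.5 W

9460.5 W


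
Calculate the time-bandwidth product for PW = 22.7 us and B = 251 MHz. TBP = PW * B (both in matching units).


TBP = 22.7 * 251 = 5697.7

5697.7


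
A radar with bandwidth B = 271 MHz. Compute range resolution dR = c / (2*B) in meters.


dR = 3e8 / (2 * 271000000.0) = 0.55 m

0.55 m


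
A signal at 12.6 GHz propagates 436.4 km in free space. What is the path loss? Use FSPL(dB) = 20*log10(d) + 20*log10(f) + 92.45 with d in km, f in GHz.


20*log10(436.4) = 52.8
20*log10(12.6) = 22.01
FSPL = 167.3 dB

167.3 dB


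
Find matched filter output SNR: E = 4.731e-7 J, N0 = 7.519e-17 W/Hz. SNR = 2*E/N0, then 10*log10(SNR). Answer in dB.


SNR_lin = 2 * 4.731e-7 / 7.519e-17 = 1.258e10
SNR_dB = 10*log10(1.258e10) = 101.0 dB

101.0 dB


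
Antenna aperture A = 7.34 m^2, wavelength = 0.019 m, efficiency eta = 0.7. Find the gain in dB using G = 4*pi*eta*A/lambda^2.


G_linear = 4*pi*0.7*7.34/0.019^2 = 178853.22
G_dB = 10*log10(178853.22) = 52.5 dB

52.5 dB


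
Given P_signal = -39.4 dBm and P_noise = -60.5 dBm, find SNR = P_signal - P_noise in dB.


SNR = -39.4 - (-60.5) = 21.1 dB

21.1 dB


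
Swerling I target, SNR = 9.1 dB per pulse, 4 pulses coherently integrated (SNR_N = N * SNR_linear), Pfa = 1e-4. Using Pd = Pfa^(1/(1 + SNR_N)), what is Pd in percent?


SNR_lin = 10^(9.1/10) = 8.12831
SNR_N = 4 * 8.12831 = 32.51324
1/(1 + SNR_N) = 1/33.51324 = 0.029839
Pd = (1e-4)^0.029839 = 0.7597
Pd = 76.0%

76.0%


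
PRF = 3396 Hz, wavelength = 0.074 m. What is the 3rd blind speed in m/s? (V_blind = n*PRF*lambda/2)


V_blind = 3 * 3396 * 0.074 / 2 = 377.0 m/s

377.0 m/s


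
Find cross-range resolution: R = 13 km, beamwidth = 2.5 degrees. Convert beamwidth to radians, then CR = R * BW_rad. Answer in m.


BW_rad = 0.043633231
CR = 13000 * 0.043633231 = 567.2 m

567.2 m


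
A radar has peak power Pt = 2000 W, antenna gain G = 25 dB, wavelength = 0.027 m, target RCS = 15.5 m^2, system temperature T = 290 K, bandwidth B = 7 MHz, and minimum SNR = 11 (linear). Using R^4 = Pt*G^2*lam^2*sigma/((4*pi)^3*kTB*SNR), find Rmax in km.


G_lin = 10^(25/10) = 316.227766
R^4 = 2000 * 316.227766^2 * 0.027^2 * 15.5 / ((4*pi)^3 * 1.38e-23 * 290 * 7000000.0 * 11)
R^4 = 3.69566e15 m^4
R_max = (3.69566e15)^(1/4) = 7796.9 m = 7.8 km

7.8 km


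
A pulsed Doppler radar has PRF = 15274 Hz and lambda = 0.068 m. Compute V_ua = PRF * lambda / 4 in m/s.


V_ua = 15274 * 0.068 / 4 = 259.7 m/s

259.7 m/s


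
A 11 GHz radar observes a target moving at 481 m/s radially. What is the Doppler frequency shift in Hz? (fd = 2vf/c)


fd = 2 * 481 * 11000000000.0 / 3e8 = 35273.3 Hz

35273.3 Hz


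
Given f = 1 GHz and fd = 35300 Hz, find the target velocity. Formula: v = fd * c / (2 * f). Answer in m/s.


v = 35300 * 3e8 / (2 * 1000000000.0) = 5295.0 m/s

5295.0 m/s


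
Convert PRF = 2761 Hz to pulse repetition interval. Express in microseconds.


PRI = 1/2761 = 0.0003621876 s = 362.2 us

362.2 us


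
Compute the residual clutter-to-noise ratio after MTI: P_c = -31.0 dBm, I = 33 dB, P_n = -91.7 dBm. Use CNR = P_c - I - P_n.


CNR = -31.0 - 33 - (-91.7) = 27.7 dB

27.7 dB


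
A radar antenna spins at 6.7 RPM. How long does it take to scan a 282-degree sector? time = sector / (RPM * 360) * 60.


t = 282 / (6.7 * 360) * 60 = 7.01 s

7.01 s


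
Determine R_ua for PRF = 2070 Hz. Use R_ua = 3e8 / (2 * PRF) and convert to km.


R_ua = 3e8 / (2 * 2070) = 72463.8 m = 72.5 km

72.5 km


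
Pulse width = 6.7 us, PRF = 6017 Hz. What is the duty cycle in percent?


DC = 6.7e-6 * 6017 * 100 = 4.03%

4.03%


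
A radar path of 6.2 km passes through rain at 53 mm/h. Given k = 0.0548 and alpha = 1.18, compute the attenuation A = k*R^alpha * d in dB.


gamma = 0.0548 * 53^1.18 = 5.935073 dB/km
A = 5.935073 * 6.2 = 36.8 dB

36.8 dB


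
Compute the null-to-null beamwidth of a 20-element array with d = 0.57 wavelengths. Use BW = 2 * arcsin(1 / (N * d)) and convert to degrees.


1/(N*d) = 1/(20*0.57) = 0.087719
BW = 2*arcsin(0.087719) = 10.1 degrees

10.1 degrees


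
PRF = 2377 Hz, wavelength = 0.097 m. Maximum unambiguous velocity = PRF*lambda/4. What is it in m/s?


V_ua = 2377 * 0.097 / 4 = 57.6 m/s

57.6 m/s


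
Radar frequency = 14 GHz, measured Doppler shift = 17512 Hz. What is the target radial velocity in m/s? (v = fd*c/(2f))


v = 17512 * 3e8 / (2 * 14000000000.0) = 187.6 m/s

187.6 m/s


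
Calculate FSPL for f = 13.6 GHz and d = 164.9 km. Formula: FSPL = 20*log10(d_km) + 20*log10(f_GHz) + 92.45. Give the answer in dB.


20*log10(164.9) = 44.34
20*log10(13.6) = 22.67
FSPL = 159.5 dB

159.5 dB


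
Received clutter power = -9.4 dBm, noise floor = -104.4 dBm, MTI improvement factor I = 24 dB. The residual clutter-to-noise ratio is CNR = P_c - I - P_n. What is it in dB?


CNR = -9.4 - 24 - (-104.4) = 71.0 dB

71.0 dB


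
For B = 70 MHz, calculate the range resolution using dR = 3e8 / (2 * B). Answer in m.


dR = 3e8 / (2 * 70000000.0) = 2.14 m

2.14 m


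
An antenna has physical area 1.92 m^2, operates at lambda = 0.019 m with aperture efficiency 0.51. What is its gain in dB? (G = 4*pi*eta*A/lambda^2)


G_linear = 4*pi*0.51*1.92/0.019^2 = 34085.85
G_dB = 10*log10(34085.85) = 45.3 dB

45.3 dB


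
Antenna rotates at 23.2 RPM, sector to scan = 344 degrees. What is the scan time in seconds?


t = 344 / (23.2 * 360) * 60 = 2.47 s

2.47 s


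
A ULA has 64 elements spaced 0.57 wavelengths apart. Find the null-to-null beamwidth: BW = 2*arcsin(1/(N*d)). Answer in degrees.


1/(N*d) = 1/(64*0.57) = 0.027412
BW = 2*arcsin(0.027412) = 3.1 degrees

3.1 degrees


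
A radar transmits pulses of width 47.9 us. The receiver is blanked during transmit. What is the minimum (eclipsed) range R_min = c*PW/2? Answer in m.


R_min = 3e8 * 47.9e-6 / 2 = 7185.0 m

7185.0 m


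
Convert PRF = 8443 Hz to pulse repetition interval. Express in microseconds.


PRI = 1/8443 = 0.0001184413 s = 118.4 us

118.4 us


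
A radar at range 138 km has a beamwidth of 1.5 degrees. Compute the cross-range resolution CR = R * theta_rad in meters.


BW_rad = 0.026179939
CR = 138000 * 0.026179939 = 3612.8 m

3612.8 m


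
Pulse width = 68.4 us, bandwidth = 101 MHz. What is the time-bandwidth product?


TBP = 68.4 * 101 = 6908.4

6908.4


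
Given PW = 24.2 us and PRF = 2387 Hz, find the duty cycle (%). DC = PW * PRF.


DC = 24.2e-6 * 2387 * 100 = 5.78%

5.78%


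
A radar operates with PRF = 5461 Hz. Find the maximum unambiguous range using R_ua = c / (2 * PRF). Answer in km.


R_ua = 3e8 / (2 * 5461) = 27467.5 m = 27.5 km

27.5 km


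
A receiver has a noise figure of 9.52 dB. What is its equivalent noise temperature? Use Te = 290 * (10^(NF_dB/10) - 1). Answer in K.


NF_lin = 10^(9.52/10) = 8.953648
Te = 290 * (8.953648 - 1) = 2306.6 K

2306.6 K


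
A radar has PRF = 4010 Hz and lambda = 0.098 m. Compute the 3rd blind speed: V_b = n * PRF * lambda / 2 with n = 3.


V_blind = 3 * 4010 * 0.098 / 2 = 589.5 m/s

589.5 m/s


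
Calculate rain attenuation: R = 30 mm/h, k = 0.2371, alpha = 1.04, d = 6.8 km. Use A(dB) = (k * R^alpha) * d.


gamma = 0.2371 * 30^1.04 = 8.149626 dB/km
A = 8.149626 * 6.8 = 55.42 dB

55.42 dB


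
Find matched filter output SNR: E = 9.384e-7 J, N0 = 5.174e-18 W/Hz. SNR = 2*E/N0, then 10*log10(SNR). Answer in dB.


SNR_lin = 2 * 9.384e-7 / 5.174e-18 = 3.627e11
SNR_dB = 10*log10(3.627e11) = 115.6 dB

115.6 dB


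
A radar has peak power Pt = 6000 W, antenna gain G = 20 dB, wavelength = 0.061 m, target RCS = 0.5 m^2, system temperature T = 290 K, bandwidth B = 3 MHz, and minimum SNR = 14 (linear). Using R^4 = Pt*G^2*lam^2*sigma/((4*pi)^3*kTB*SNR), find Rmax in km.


G_lin = 10^(20/10) = 100.0
R^4 = 6000 * 100.0^2 * 0.061^2 * 0.5 / ((4*pi)^3 * 1.38e-23 * 290 * 3000000.0 * 14)
R^4 = 3.34676e14 m^4
R_max = (3.34676e14)^(1/4) = 4277.2 m = 4.3 km

4.3 km


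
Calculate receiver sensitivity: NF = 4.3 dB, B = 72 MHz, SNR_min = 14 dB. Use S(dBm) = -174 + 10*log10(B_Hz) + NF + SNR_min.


10*log10(72000000.0) = 78.57
S = -174 + 78.57 + 4.3 + 14 = -77.1 dBm

-77.1 dBm


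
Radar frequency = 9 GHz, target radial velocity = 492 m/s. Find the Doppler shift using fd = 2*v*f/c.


fd = 2 * 492 * 9000000000.0 / 3e8 = 29520.0 Hz

29520.0 Hz


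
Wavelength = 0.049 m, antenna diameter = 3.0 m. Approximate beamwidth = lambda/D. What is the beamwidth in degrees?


BW_rad = 0.049 / 3.0 = 0.016333
BW_deg = 0.94 degrees

0.94 degrees


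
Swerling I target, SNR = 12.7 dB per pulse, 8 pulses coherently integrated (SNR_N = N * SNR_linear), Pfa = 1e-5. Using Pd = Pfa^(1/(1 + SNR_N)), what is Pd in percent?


SNR_lin = 10^(12.7/10) = 18.62087
SNR_N = 8 * 18.62087 = 148.96696
1/(1 + SNR_N) = 1/149.96696 = 0.0066681
Pd = (1e-5)^0.0066681 = 0.9261
Pd = 92.6%

92.6%


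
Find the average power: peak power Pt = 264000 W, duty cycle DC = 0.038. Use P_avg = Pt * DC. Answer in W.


P_avg = 264000 * 0.038 = 10032.0 W

10032.0 W


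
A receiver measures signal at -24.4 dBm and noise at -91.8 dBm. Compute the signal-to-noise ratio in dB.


SNR = -24.4 - (-91.8) = 67.4 dB

67.4 dB


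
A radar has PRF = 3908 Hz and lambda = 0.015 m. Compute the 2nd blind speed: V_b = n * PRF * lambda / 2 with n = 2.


V_blind = 2 * 3908 * 0.015 / 2 = 58.6 m/s

58.6 m/s


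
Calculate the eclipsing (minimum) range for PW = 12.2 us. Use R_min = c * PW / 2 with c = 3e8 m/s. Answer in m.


R_min = 3e8 * 12.2e-6 / 2 = 1830.0 m

1830.0 m


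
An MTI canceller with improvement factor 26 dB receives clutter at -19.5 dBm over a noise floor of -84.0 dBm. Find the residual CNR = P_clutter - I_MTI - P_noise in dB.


CNR = -19.5 - 26 - (-84.0) = 38.5 dB

38.5 dB


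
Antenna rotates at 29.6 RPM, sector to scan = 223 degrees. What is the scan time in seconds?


t = 223 / (29.6 * 360) * 60 = 1.26 s

1.26 s


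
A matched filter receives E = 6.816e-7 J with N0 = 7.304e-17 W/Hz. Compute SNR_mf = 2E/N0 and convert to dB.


SNR_lin = 2 * 6.816e-7 / 7.304e-17 = 1.866e10
SNR_dB = 10*log10(1.866e10) = 102.7 dB

102.7 dB


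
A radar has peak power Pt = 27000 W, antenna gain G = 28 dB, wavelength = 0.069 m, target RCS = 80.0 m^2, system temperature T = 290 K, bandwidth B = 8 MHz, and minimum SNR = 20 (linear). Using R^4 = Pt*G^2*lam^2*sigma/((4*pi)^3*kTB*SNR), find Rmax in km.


G_lin = 10^(28/10) = 630.957344
R^4 = 27000 * 630.957344^2 * 0.069^2 * 80.0 / ((4*pi)^3 * 1.38e-23 * 290 * 8000000.0 * 20)
R^4 = 3.222e18 m^4
R_max = (3.222e18)^(1/4) = 42367.4 m = 42.4 km

42.4 km


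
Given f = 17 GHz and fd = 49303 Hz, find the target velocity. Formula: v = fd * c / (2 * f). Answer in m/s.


v = 49303 * 3e8 / (2 * 17000000000.0) = 435.0 m/s

435.0 m/s


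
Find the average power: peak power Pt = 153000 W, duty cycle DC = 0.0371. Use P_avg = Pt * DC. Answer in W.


P_avg = 153000 * 0.0371 = 5676.3 W

5676.3 W


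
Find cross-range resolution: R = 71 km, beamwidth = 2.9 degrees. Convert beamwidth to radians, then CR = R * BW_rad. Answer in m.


BW_rad = 0.050614548
CR = 71000 * 0.050614548 = 3593.6 m

3593.6 m


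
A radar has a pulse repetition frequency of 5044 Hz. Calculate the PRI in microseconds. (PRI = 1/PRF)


PRI = 1/5044 = 0.0001982554 s = 198.3 us

198.3 us


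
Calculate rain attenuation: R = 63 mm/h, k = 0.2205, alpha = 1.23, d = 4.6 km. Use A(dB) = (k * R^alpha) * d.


gamma = 0.2205 * 63^1.23 = 36.024459 dB/km
A = 36.024459 * 4.6 = 165.71 dB

165.71 dB


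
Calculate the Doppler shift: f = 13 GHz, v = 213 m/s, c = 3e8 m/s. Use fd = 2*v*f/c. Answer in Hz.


fd = 2 * 213 * 13000000000.0 / 3e8 = 18460.0 Hz

18460.0 Hz


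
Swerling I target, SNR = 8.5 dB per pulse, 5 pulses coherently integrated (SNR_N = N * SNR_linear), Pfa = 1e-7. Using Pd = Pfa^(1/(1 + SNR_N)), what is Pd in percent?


SNR_lin = 10^(8.5/10) = 7.07946
SNR_N = 5 * 7.07946 = 35.3973
1/(1 + SNR_N) = 1/36.3973 = 0.0274746
Pd = (1e-7)^0.0274746 = 0.64221
Pd = 64.2%

64.2%


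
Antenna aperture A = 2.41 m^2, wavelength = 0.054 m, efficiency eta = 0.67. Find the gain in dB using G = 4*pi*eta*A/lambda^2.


G_linear = 4*pi*0.67*2.41/0.054^2 = 6958.48
G_dB = 10*log10(6958.48) = 38.4 dB

38.4 dB


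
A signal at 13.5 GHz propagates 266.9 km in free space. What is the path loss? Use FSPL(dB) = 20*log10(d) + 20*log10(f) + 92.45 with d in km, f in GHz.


20*log10(266.9) = 48.53
20*log10(13.5) = 22.61
FSPL = 163.6 dB

163.6 dB


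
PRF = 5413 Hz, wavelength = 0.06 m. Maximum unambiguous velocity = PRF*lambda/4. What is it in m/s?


V_ua = 5413 * 0.06 / 4 = 81.2 m/s

81.2 m/s
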